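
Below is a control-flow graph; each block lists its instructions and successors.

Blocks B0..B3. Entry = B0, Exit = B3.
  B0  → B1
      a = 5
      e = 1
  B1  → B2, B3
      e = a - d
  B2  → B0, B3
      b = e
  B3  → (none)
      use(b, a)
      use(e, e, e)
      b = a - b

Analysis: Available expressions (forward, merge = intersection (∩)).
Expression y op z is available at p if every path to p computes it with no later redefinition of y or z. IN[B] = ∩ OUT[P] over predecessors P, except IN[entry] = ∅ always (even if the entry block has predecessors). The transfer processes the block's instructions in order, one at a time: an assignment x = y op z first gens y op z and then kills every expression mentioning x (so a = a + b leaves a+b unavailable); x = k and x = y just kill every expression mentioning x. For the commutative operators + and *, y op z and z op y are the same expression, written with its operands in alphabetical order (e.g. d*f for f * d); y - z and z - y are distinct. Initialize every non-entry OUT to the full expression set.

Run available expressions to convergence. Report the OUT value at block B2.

Answer: {a-d}

Working:
Fixpoint table:
  B0: | IN={} | OUT={}
  B1: | IN={} | OUT={a-d}
  B2: | IN={a-d} | OUT={a-d}
  B3: | IN={a-d} | OUT={a-d}

Merge at B2: IN[B2] = OUT[B1] = {a-d}
Applying B2's transfer function to that IN value gives OUT[B2] (row B2 above).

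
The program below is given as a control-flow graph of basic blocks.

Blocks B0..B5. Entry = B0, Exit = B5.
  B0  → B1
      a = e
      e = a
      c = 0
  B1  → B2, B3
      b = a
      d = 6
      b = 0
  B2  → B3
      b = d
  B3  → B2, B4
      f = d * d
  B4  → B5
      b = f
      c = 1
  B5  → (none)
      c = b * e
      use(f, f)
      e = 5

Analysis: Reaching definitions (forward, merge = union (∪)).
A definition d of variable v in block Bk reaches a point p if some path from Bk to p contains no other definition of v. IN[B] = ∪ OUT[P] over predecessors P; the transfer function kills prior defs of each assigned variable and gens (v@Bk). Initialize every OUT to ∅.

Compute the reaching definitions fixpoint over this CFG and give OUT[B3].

Fixpoint table:
  B0:  IN={}  OUT={a@B0, c@B0, e@B0}
  B1:  IN={a@B0, c@B0, e@B0}  OUT={a@B0, b@B1, c@B0, d@B1, e@B0}
  B2:  IN={a@B0, b@B1, b@B2, c@B0, d@B1, e@B0, f@B3}  OUT={a@B0, b@B2, c@B0, d@B1, e@B0, f@B3}
  B3:  IN={a@B0, b@B1, b@B2, c@B0, d@B1, e@B0, f@B3}  OUT={a@B0, b@B1, b@B2, c@B0, d@B1, e@B0, f@B3}
  B4:  IN={a@B0, b@B1, b@B2, c@B0, d@B1, e@B0, f@B3}  OUT={a@B0, b@B4, c@B4, d@B1, e@B0, f@B3}
  B5:  IN={a@B0, b@B4, c@B4, d@B1, e@B0, f@B3}  OUT={a@B0, b@B4, c@B5, d@B1, e@B5, f@B3}

Merge at B3: IN[B3] = OUT[B1] ⊔ OUT[B2] = {a@B0, b@B1, b@B2, c@B0, d@B1, e@B0, f@B3}
Applying B3's transfer function to that IN value gives OUT[B3] (row B3 above).

Answer: {a@B0, b@B1, b@B2, c@B0, d@B1, e@B0, f@B3}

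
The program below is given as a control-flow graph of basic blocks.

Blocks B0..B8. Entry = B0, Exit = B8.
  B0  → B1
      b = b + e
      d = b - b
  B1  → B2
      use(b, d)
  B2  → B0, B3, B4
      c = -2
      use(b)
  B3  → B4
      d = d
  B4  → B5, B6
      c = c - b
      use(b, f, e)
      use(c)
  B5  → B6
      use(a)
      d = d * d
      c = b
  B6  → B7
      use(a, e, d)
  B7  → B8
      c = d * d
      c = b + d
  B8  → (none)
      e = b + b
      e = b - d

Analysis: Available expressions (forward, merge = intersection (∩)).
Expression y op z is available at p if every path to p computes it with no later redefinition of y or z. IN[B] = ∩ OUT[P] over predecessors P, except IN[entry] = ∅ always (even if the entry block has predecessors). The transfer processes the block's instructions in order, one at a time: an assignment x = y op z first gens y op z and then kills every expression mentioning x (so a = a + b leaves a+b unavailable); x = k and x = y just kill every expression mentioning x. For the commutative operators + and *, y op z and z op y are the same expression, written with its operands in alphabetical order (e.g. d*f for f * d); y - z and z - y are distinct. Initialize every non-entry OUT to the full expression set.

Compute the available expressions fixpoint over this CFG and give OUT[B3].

Answer: {b-b}

Trace:
Per-block solution:
  B0: | IN={} | OUT={b-b}
  B1: | IN={b-b} | OUT={b-b}
  B2: | IN={b-b} | OUT={b-b}
  B3: | IN={b-b} | OUT={b-b}
  B4: | IN={b-b} | OUT={b-b}
  B5: | IN={b-b} | OUT={b-b}
  B6: | IN={b-b} | OUT={b-b}
  B7: | IN={b-b} | OUT={b+d, b-b, d*d}
  B8: | IN={b+d, b-b, d*d} | OUT={b+b, b+d, b-b, b-d, d*d}

Merge at B3: IN[B3] = OUT[B2] = {b-b}
Applying B3's transfer function to that IN value gives OUT[B3] (row B3 above).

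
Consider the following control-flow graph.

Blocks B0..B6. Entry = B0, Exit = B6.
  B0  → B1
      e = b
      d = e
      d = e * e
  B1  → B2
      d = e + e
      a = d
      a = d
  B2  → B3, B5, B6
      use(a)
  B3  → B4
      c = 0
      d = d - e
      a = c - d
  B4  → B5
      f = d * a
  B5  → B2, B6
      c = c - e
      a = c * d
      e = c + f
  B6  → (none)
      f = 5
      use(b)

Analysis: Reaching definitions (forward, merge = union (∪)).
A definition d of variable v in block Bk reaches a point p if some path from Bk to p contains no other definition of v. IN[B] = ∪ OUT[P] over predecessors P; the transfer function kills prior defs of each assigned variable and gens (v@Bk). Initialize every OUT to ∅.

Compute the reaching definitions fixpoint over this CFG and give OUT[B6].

Answer: {a@B1, a@B5, c@B5, d@B1, d@B3, e@B0, e@B5, f@B6}

Trace:
Per-block solution:
  B0: | IN={} | OUT={d@B0, e@B0}
  B1: | IN={d@B0, e@B0} | OUT={a@B1, d@B1, e@B0}
  B2: | IN={a@B1, a@B5, c@B5, d@B1, d@B3, e@B0, e@B5, f@B4} | OUT={a@B1, a@B5, c@B5, d@B1, d@B3, e@B0, e@B5, f@B4}
  B3: | IN={a@B1, a@B5, c@B5, d@B1, d@B3, e@B0, e@B5, f@B4} | OUT={a@B3, c@B3, d@B3, e@B0, e@B5, f@B4}
  B4: | IN={a@B3, c@B3, d@B3, e@B0, e@B5, f@B4} | OUT={a@B3, c@B3, d@B3, e@B0, e@B5, f@B4}
  B5: | IN={a@B1, a@B3, a@B5, c@B3, c@B5, d@B1, d@B3, e@B0, e@B5, f@B4} | OUT={a@B5, c@B5, d@B1, d@B3, e@B5, f@B4}
  B6: | IN={a@B1, a@B5, c@B5, d@B1, d@B3, e@B0, e@B5, f@B4} | OUT={a@B1, a@B5, c@B5, d@B1, d@B3, e@B0, e@B5, f@B6}

Merge at B6: IN[B6] = OUT[B2] ⊔ OUT[B5] = {a@B1, a@B5, c@B5, d@B1, d@B3, e@B0, e@B5, f@B4}
Applying B6's transfer function to that IN value gives OUT[B6] (row B6 above).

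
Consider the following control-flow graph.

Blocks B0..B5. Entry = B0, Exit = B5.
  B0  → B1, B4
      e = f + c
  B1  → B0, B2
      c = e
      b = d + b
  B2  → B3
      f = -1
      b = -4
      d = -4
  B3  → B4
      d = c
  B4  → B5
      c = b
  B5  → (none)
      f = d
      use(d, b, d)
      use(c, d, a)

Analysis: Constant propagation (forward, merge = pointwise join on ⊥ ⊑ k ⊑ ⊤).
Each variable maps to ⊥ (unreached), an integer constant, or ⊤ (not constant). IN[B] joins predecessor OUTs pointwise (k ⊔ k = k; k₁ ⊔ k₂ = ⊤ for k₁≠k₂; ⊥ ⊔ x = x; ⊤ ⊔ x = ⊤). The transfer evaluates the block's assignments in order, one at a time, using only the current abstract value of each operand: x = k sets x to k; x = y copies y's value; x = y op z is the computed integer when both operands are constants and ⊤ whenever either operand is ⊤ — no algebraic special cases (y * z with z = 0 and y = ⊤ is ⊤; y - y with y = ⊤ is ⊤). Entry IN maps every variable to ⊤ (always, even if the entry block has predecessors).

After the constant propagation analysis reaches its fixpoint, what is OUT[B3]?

Per-block solution:
  B0: | IN=(all ⊤) | OUT=(all ⊤)
  B1: | IN=(all ⊤) | OUT=(all ⊤)
  B2: | IN=(all ⊤) | OUT={b:-4, d:-4, f:-1; rest ⊤}
  B3: | IN={b:-4, d:-4, f:-1; rest ⊤} | OUT={b:-4, f:-1; rest ⊤}
  B4: | IN=(all ⊤) | OUT=(all ⊤)
  B5: | IN=(all ⊤) | OUT=(all ⊤)

Merge at B3: IN[B3] = OUT[B2] = {a: ⊤, b: -4, c: ⊤, d: -4, e: ⊤, f: -1}
Applying B3's transfer function to that IN value gives OUT[B3] (row B3 above).

Answer: {a: ⊤, b: -4, c: ⊤, d: ⊤, e: ⊤, f: -1}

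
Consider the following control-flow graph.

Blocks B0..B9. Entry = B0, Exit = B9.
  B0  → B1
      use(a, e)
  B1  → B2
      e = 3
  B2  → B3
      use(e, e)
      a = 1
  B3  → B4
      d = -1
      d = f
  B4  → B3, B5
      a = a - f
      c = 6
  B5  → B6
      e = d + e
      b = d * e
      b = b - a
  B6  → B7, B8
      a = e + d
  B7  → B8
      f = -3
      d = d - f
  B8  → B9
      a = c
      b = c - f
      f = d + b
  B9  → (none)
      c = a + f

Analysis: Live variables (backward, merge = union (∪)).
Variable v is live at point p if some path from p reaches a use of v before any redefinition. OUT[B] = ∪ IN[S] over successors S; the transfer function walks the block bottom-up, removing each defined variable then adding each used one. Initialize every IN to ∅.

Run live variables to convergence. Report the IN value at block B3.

Answer: {a, e, f}

Trace:
Fixpoint table:
  B0:  IN={a, e, f}  OUT={f}
  B1:  IN={f}  OUT={e, f}
  B2:  IN={e, f}  OUT={a, e, f}
  B3:  IN={a, e, f}  OUT={a, d, e, f}
  B4:  IN={a, d, e, f}  OUT={a, c, d, e, f}
  B5:  IN={a, c, d, e, f}  OUT={c, d, e, f}
  B6:  IN={c, d, e, f}  OUT={c, d, f}
  B7:  IN={c, d}  OUT={c, d, f}
  B8:  IN={c, d, f}  OUT={a, f}
  B9:  IN={a, f}  OUT={}

Merge at B3: OUT[B3] = IN[B4] = {a, d, e, f}
Applying B3's transfer function to that OUT value gives IN[B3] (row B3 above).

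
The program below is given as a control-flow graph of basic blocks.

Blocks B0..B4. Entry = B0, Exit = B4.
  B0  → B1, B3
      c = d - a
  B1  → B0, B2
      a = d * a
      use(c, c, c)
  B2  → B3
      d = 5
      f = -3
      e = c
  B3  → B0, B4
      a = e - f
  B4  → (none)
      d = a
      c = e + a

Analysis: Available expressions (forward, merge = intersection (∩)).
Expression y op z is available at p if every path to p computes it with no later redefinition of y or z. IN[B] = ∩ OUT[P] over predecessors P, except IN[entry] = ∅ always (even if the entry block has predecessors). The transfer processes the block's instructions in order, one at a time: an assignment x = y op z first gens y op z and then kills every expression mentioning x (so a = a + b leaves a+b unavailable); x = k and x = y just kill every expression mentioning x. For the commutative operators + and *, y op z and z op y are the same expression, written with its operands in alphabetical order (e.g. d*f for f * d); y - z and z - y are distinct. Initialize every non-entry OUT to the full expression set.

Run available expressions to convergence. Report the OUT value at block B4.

Converged values:
  B0: | IN={} | OUT={d-a}
  B1: | IN={d-a} | OUT={}
  B2: | IN={} | OUT={}
  B3: | IN={} | OUT={e-f}
  B4: | IN={e-f} | OUT={a+e, e-f}

Merge at B4: IN[B4] = OUT[B3] = {e-f}
Applying B4's transfer function to that IN value gives OUT[B4] (row B4 above).

Answer: {a+e, e-f}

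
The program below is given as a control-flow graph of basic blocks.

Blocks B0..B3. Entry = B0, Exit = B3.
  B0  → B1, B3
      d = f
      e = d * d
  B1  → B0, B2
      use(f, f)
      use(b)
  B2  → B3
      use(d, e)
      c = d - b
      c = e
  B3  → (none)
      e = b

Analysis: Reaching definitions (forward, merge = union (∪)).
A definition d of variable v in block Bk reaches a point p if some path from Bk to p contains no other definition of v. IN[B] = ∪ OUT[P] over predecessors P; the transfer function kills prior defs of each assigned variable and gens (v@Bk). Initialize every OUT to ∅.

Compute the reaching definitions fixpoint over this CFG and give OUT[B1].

Answer: {d@B0, e@B0}

Derivation:
Converged values:
  B0:   IN={d@B0, e@B0}   OUT={d@B0, e@B0}
  B1:   IN={d@B0, e@B0}   OUT={d@B0, e@B0}
  B2:   IN={d@B0, e@B0}   OUT={c@B2, d@B0, e@B0}
  B3:   IN={c@B2, d@B0, e@B0}   OUT={c@B2, d@B0, e@B3}

Merge at B1: IN[B1] = OUT[B0] = {d@B0, e@B0}
Applying B1's transfer function to that IN value gives OUT[B1] (row B1 above).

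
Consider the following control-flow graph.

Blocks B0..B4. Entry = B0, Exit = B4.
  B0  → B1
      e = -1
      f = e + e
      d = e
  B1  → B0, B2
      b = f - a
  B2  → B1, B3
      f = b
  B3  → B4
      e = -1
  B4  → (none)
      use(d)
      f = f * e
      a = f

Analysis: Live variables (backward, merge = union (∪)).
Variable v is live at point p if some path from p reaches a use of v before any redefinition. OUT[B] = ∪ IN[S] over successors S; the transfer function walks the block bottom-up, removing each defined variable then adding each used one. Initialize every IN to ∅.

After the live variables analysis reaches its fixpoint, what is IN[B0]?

Answer: {a}

Working:
Fixpoint table:
  B0: | IN={a} | OUT={a, d, f}
  B1: | IN={a, d, f} | OUT={a, b, d}
  B2: | IN={a, b, d} | OUT={a, d, f}
  B3: | IN={d, f} | OUT={d, e, f}
  B4: | IN={d, e, f} | OUT={}

Merge at B0: OUT[B0] = IN[B1] = {a, d, f}
Applying B0's transfer function to that OUT value gives IN[B0] (row B0 above).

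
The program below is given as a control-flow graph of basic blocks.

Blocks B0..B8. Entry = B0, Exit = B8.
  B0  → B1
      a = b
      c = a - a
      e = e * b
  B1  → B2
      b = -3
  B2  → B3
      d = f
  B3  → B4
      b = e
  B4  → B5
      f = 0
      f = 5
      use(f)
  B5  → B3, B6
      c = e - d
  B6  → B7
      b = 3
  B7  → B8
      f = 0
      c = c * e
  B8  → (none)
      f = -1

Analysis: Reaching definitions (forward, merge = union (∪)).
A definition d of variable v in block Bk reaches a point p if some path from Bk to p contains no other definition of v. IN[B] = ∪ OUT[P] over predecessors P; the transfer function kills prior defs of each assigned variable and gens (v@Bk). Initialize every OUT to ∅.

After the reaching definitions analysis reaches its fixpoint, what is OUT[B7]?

Per-block solution:
  B0: | IN={} | OUT={a@B0, c@B0, e@B0}
  B1: | IN={a@B0, c@B0, e@B0} | OUT={a@B0, b@B1, c@B0, e@B0}
  B2: | IN={a@B0, b@B1, c@B0, e@B0} | OUT={a@B0, b@B1, c@B0, d@B2, e@B0}
  B3: | IN={a@B0, b@B1, b@B3, c@B0, c@B5, d@B2, e@B0, f@B4} | OUT={a@B0, b@B3, c@B0, c@B5, d@B2, e@B0, f@B4}
  B4: | IN={a@B0, b@B3, c@B0, c@B5, d@B2, e@B0, f@B4} | OUT={a@B0, b@B3, c@B0, c@B5, d@B2, e@B0, f@B4}
  B5: | IN={a@B0, b@B3, c@B0, c@B5, d@B2, e@B0, f@B4} | OUT={a@B0, b@B3, c@B5, d@B2, e@B0, f@B4}
  B6: | IN={a@B0, b@B3, c@B5, d@B2, e@B0, f@B4} | OUT={a@B0, b@B6, c@B5, d@B2, e@B0, f@B4}
  B7: | IN={a@B0, b@B6, c@B5, d@B2, e@B0, f@B4} | OUT={a@B0, b@B6, c@B7, d@B2, e@B0, f@B7}
  B8: | IN={a@B0, b@B6, c@B7, d@B2, e@B0, f@B7} | OUT={a@B0, b@B6, c@B7, d@B2, e@B0, f@B8}

Merge at B7: IN[B7] = OUT[B6] = {a@B0, b@B6, c@B5, d@B2, e@B0, f@B4}
Applying B7's transfer function to that IN value gives OUT[B7] (row B7 above).

Answer: {a@B0, b@B6, c@B7, d@B2, e@B0, f@B7}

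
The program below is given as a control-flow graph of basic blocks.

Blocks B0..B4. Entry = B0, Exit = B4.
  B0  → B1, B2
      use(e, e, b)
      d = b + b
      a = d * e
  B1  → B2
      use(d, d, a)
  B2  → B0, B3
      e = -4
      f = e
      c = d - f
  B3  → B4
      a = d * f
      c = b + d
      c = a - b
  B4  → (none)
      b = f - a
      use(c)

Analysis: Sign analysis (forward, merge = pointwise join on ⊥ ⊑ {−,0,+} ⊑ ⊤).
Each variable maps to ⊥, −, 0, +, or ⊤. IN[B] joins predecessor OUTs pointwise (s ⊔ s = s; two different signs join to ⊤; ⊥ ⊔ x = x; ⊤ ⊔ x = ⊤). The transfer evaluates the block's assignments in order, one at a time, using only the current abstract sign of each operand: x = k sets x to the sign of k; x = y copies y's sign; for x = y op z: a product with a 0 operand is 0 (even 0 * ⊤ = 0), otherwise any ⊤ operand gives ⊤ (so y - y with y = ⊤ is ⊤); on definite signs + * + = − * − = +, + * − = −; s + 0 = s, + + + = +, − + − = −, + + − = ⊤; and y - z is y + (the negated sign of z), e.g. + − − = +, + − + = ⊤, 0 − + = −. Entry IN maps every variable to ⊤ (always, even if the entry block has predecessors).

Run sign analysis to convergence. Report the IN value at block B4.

Converged values:
  B0:  IN=(all ⊤)  OUT=(all ⊤)
  B1:  IN=(all ⊤)  OUT=(all ⊤)
  B2:  IN=(all ⊤)  OUT={e:-, f:-; rest ⊤}
  B3:  IN={e:-, f:-; rest ⊤}  OUT={e:-, f:-; rest ⊤}
  B4:  IN={e:-, f:-; rest ⊤}  OUT={e:-, f:-; rest ⊤}

Merge at B4: IN[B4] = OUT[B3] = {a: ⊤, b: ⊤, c: ⊤, d: ⊤, e: -, f: -}

Answer: {a: ⊤, b: ⊤, c: ⊤, d: ⊤, e: -, f: -}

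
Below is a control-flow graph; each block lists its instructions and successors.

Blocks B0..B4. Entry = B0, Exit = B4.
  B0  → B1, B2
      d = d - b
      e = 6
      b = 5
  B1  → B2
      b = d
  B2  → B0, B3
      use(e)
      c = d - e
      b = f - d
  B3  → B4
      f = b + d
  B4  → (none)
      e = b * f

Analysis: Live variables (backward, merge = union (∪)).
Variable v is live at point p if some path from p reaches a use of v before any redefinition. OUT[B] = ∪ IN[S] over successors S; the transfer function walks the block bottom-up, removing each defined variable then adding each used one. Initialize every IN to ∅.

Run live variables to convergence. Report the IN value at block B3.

Per-block solution:
  B0:   IN={b, d, f}   OUT={d, e, f}
  B1:   IN={d, e, f}   OUT={d, e, f}
  B2:   IN={d, e, f}   OUT={b, d, f}
  B3:   IN={b, d}   OUT={b, f}
  B4:   IN={b, f}   OUT={}

Merge at B3: OUT[B3] = IN[B4] = {b, f}
Applying B3's transfer function to that OUT value gives IN[B3] (row B3 above).

Answer: {b, d}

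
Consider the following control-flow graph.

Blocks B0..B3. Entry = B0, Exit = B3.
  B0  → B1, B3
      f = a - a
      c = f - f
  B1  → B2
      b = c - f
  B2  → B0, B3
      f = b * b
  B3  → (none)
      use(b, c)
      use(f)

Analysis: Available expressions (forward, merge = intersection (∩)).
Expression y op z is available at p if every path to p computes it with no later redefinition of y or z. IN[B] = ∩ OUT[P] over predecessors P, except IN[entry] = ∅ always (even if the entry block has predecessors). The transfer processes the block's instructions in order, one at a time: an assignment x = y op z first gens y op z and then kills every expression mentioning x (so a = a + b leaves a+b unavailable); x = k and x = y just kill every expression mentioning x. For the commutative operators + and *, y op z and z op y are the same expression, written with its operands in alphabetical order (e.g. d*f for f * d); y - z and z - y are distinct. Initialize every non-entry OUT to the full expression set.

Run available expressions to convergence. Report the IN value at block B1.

Converged values:
  B0:  IN={}  OUT={a-a, f-f}
  B1:  IN={a-a, f-f}  OUT={a-a, c-f, f-f}
  B2:  IN={a-a, c-f, f-f}  OUT={a-a, b*b}
  B3:  IN={a-a}  OUT={a-a}

Merge at B1: IN[B1] = OUT[B0] = {a-a, f-f}

Answer: {a-a, f-f}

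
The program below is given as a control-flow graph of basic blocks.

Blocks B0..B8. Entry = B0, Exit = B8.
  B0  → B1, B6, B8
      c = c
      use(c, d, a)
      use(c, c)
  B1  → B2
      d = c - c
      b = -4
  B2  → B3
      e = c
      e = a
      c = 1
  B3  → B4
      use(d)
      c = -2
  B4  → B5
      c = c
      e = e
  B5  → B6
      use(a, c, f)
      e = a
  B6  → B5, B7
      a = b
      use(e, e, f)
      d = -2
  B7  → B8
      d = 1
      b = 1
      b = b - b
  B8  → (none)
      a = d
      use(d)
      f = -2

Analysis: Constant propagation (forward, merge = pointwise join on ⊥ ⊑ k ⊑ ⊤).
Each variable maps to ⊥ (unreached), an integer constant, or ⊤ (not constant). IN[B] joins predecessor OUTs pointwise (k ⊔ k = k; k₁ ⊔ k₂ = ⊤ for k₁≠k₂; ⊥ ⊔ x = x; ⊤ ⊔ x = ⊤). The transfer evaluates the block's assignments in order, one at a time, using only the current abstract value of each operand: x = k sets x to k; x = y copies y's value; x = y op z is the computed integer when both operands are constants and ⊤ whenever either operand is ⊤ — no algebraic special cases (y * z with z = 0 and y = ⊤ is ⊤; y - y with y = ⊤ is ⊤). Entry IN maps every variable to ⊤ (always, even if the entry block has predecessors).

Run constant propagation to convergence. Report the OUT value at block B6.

Answer: {a: ⊤, b: ⊤, c: ⊤, d: -2, e: ⊤, f: ⊤}

Derivation:
Per-block solution:
  B0: | IN=(all ⊤) | OUT=(all ⊤)
  B1: | IN=(all ⊤) | OUT={b:-4; rest ⊤}
  B2: | IN={b:-4; rest ⊤} | OUT={b:-4, c:1; rest ⊤}
  B3: | IN={b:-4, c:1; rest ⊤} | OUT={b:-4, c:-2; rest ⊤}
  B4: | IN={b:-4, c:-2; rest ⊤} | OUT={b:-4, c:-2; rest ⊤}
  B5: | IN=(all ⊤) | OUT=(all ⊤)
  B6: | IN=(all ⊤) | OUT={d:-2; rest ⊤}
  B7: | IN={d:-2; rest ⊤} | OUT={b:0, d:1; rest ⊤}
  B8: | IN=(all ⊤) | OUT={f:-2; rest ⊤}

Merge at B6: IN[B6] = OUT[B0] ⊔ OUT[B5] = {a: ⊤, b: ⊤, c: ⊤, d: ⊤, e: ⊤, f: ⊤}
Applying B6's transfer function to that IN value gives OUT[B6] (row B6 above).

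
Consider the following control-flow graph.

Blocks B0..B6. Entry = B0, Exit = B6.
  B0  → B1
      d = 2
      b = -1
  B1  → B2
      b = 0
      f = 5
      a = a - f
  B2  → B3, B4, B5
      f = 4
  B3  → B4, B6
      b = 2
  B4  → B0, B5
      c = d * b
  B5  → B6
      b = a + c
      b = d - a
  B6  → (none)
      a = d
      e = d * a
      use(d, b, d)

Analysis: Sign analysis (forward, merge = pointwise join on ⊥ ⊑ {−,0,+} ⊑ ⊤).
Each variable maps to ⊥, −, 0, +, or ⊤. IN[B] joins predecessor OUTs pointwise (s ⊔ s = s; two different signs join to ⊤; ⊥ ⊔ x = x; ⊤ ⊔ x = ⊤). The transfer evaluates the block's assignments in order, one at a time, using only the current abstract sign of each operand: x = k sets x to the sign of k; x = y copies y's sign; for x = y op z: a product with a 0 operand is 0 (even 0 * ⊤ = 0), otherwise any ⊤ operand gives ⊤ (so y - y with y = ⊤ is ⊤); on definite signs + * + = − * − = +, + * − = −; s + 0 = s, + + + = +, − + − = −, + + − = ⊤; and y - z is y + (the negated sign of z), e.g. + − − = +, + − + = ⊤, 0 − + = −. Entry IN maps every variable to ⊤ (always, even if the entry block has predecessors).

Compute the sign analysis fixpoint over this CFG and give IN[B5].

Answer: {a: ⊤, b: ⊤, c: ⊤, d: +, e: ⊤, f: +}

Working:
Converged values:
  B0:  IN=(all ⊤)  OUT={b:-, d:+; rest ⊤}
  B1:  IN={b:-, d:+; rest ⊤}  OUT={b:0, d:+, f:+; rest ⊤}
  B2:  IN={b:0, d:+, f:+; rest ⊤}  OUT={b:0, d:+, f:+; rest ⊤}
  B3:  IN={b:0, d:+, f:+; rest ⊤}  OUT={b:+, d:+, f:+; rest ⊤}
  B4:  IN={d:+, f:+; rest ⊤}  OUT={d:+, f:+; rest ⊤}
  B5:  IN={d:+, f:+; rest ⊤}  OUT={d:+, f:+; rest ⊤}
  B6:  IN={d:+, f:+; rest ⊤}  OUT={a:+, d:+, e:+, f:+; rest ⊤}

Merge at B5: IN[B5] = OUT[B2] ⊔ OUT[B4] = {a: ⊤, b: ⊤, c: ⊤, d: +, e: ⊤, f: +}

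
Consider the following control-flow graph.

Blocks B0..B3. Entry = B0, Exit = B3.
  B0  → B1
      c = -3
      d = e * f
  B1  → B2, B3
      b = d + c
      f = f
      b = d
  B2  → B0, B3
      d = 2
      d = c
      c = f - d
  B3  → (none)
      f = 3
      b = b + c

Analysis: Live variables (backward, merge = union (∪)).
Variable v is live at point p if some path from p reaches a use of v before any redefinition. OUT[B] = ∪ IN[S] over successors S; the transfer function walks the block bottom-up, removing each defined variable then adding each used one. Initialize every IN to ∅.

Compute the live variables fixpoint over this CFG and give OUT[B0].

Answer: {c, d, e, f}

Working:
Converged values:
  B0:  IN={e, f}  OUT={c, d, e, f}
  B1:  IN={c, d, e, f}  OUT={b, c, e, f}
  B2:  IN={b, c, e, f}  OUT={b, c, e, f}
  B3:  IN={b, c}  OUT={}

Merge at B0: OUT[B0] = IN[B1] = {c, d, e, f}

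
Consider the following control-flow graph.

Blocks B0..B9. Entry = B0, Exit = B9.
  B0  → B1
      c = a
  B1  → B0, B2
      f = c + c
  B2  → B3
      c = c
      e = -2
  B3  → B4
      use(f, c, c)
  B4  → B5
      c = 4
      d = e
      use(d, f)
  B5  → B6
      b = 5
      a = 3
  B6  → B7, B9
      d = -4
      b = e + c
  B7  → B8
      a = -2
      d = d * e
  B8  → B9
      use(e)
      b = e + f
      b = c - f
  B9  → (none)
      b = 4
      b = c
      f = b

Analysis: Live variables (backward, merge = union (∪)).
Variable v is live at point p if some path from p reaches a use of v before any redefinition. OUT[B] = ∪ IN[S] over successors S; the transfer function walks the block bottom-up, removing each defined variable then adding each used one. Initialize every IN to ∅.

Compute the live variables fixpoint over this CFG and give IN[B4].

Per-block solution:
  B0:   IN={a}   OUT={a, c}
  B1:   IN={a, c}   OUT={a, c, f}
  B2:   IN={c, f}   OUT={c, e, f}
  B3:   IN={c, e, f}   OUT={e, f}
  B4:   IN={e, f}   OUT={c, e, f}
  B5:   IN={c, e, f}   OUT={c, e, f}
  B6:   IN={c, e, f}   OUT={c, d, e, f}
  B7:   IN={c, d, e, f}   OUT={c, e, f}
  B8:   IN={c, e, f}   OUT={c}
  B9:   IN={c}   OUT={}

Merge at B4: OUT[B4] = IN[B5] = {c, e, f}
Applying B4's transfer function to that OUT value gives IN[B4] (row B4 above).

Answer: {e, f}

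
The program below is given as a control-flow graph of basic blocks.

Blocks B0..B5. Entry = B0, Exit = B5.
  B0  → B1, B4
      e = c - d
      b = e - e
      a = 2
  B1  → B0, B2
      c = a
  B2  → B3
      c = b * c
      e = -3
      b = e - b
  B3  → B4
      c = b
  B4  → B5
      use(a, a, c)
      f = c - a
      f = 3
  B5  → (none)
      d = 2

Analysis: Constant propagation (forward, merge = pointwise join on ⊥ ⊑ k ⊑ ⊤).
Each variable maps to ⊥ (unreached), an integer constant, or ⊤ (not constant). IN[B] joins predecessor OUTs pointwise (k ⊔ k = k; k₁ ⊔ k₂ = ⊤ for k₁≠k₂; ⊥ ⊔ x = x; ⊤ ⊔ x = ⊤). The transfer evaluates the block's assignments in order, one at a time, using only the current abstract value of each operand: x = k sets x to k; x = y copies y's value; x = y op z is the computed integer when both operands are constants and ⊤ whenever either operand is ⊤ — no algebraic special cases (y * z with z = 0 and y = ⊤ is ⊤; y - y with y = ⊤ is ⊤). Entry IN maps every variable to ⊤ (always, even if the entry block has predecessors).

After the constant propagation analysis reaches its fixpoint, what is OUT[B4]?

Converged values:
  B0:  IN=(all ⊤)  OUT={a:2; rest ⊤}
  B1:  IN={a:2; rest ⊤}  OUT={a:2, c:2; rest ⊤}
  B2:  IN={a:2, c:2; rest ⊤}  OUT={a:2, e:-3; rest ⊤}
  B3:  IN={a:2, e:-3; rest ⊤}  OUT={a:2, e:-3; rest ⊤}
  B4:  IN={a:2; rest ⊤}  OUT={a:2, f:3; rest ⊤}
  B5:  IN={a:2, f:3; rest ⊤}  OUT={a:2, d:2, f:3; rest ⊤}

Merge at B4: IN[B4] = OUT[B0] ⊔ OUT[B3] = {a: 2, b: ⊤, c: ⊤, d: ⊤, e: ⊤, f: ⊤}
Applying B4's transfer function to that IN value gives OUT[B4] (row B4 above).

Answer: {a: 2, b: ⊤, c: ⊤, d: ⊤, e: ⊤, f: 3}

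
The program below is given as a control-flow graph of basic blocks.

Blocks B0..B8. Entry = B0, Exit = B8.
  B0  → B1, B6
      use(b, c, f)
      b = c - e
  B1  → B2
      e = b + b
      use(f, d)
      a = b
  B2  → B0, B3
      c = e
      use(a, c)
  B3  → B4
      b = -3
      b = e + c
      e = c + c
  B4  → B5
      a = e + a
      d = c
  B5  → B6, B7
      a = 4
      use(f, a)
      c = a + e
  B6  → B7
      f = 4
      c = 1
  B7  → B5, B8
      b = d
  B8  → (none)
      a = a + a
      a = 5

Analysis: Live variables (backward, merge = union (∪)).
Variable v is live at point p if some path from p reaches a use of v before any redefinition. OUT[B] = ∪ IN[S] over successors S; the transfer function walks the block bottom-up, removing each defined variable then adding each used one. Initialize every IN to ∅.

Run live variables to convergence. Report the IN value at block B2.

Converged values:
  B0:   IN={a, b, c, d, e, f}   OUT={a, b, d, e, f}
  B1:   IN={b, d, f}   OUT={a, b, d, e, f}
  B2:   IN={a, b, d, e, f}   OUT={a, b, c, d, e, f}
  B3:   IN={a, c, e, f}   OUT={a, c, e, f}
  B4:   IN={a, c, e, f}   OUT={d, e, f}
  B5:   IN={d, e, f}   OUT={a, d, e, f}
  B6:   IN={a, d, e}   OUT={a, d, e, f}
  B7:   IN={a, d, e, f}   OUT={a, d, e, f}
  B8:   IN={a}   OUT={}

Merge at B2: OUT[B2] = IN[B0] ⊔ IN[B3] = {a, b, c, d, e, f}
Applying B2's transfer function to that OUT value gives IN[B2] (row B2 above).

Answer: {a, b, d, e, f}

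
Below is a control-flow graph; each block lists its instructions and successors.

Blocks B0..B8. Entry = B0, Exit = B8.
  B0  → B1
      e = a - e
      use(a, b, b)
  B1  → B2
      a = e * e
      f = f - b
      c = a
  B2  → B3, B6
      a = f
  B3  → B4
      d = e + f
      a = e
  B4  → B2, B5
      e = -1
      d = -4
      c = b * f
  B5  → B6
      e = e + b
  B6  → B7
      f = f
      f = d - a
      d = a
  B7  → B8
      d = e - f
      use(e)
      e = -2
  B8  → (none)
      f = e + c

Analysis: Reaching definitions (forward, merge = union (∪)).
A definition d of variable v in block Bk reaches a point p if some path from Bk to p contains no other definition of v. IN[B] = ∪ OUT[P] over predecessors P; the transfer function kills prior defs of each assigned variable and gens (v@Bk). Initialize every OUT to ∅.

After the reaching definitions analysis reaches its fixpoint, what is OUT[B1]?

Answer: {a@B1, c@B1, e@B0, f@B1}

Working:
Converged values:
  B0:  IN={}  OUT={e@B0}
  B1:  IN={e@B0}  OUT={a@B1, c@B1, e@B0, f@B1}
  B2:  IN={a@B1, a@B3, c@B1, c@B4, d@B4, e@B0, e@B4, f@B1}  OUT={a@B2, c@B1, c@B4, d@B4, e@B0, e@B4, f@B1}
  B3:  IN={a@B2, c@B1, c@B4, d@B4, e@B0, e@B4, f@B1}  OUT={a@B3, c@B1, c@B4, d@B3, e@B0, e@B4, f@B1}
  B4:  IN={a@B3, c@B1, c@B4, d@B3, e@B0, e@B4, f@B1}  OUT={a@B3, c@B4, d@B4, e@B4, f@B1}
  B5:  IN={a@B3, c@B4, d@B4, e@B4, f@B1}  OUT={a@B3, c@B4, d@B4, e@B5, f@B1}
  B6:  IN={a@B2, a@B3, c@B1, c@B4, d@B4, e@B0, e@B4, e@B5, f@B1}  OUT={a@B2, a@B3, c@B1, c@B4, d@B6, e@B0, e@B4, e@B5, f@B6}
  B7:  IN={a@B2, a@B3, c@B1, c@B4, d@B6, e@B0, e@B4, e@B5, f@B6}  OUT={a@B2, a@B3, c@B1, c@B4, d@B7, e@B7, f@B6}
  B8:  IN={a@B2, a@B3, c@B1, c@B4, d@B7, e@B7, f@B6}  OUT={a@B2, a@B3, c@B1, c@B4, d@B7, e@B7, f@B8}

Merge at B1: IN[B1] = OUT[B0] = {e@B0}
Applying B1's transfer function to that IN value gives OUT[B1] (row B1 above).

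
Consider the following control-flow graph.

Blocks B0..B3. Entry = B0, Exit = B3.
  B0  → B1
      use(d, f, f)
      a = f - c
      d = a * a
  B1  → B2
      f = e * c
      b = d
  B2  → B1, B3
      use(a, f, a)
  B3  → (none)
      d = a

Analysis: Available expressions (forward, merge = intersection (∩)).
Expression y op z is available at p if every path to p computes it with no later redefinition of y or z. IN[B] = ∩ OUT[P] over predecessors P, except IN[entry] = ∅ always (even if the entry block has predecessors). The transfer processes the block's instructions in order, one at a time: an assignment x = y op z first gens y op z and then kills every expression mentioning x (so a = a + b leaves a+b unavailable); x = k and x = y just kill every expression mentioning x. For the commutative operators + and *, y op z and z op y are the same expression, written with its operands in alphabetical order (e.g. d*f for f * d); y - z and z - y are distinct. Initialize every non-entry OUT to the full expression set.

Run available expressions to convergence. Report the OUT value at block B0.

Answer: {a*a, f-c}

Trace:
Fixpoint table:
  B0: | IN={} | OUT={a*a, f-c}
  B1: | IN={a*a} | OUT={a*a, c*e}
  B2: | IN={a*a, c*e} | OUT={a*a, c*e}
  B3: | IN={a*a, c*e} | OUT={a*a, c*e}

B0 is the boundary node: IN[B0] = {}
Applying B0's transfer function to that IN value gives OUT[B0] (row B0 above).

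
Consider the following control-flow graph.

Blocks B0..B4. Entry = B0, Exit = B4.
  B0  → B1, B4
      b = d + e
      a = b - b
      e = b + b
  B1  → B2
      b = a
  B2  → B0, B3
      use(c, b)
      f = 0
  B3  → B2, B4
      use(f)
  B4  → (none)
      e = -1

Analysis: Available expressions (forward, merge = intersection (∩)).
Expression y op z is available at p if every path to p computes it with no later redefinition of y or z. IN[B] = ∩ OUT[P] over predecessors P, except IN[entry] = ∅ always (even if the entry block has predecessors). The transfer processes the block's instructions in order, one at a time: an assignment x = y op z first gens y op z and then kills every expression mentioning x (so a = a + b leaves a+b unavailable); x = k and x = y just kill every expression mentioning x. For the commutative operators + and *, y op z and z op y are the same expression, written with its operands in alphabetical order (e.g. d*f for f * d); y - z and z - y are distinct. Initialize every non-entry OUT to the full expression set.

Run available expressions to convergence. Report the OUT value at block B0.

Converged values:
  B0:   IN={}   OUT={b+b, b-b}
  B1:   IN={b+b, b-b}   OUT={}
  B2:   IN={}   OUT={}
  B3:   IN={}   OUT={}
  B4:   IN={}   OUT={}

Merge at B0 (entry node, so the boundary value {} is joined with the incoming edge(s)): IN[B0] = {} ∩ OUT[B2] = {}
Applying B0's transfer function to that IN value gives OUT[B0] (row B0 above).

Answer: {b+b, b-b}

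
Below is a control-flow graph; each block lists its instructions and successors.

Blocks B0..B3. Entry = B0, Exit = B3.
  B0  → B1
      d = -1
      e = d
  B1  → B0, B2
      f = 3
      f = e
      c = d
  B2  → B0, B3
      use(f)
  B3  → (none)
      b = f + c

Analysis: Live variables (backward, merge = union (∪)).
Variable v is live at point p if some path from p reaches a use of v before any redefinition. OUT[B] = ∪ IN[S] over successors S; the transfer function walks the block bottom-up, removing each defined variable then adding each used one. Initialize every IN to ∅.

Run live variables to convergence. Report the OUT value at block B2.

Answer: {c, f}

Derivation:
Fixpoint table:
  B0:  IN={}  OUT={d, e}
  B1:  IN={d, e}  OUT={c, f}
  B2:  IN={c, f}  OUT={c, f}
  B3:  IN={c, f}  OUT={}

Merge at B2: OUT[B2] = IN[B0] ⊔ IN[B3] = {c, f}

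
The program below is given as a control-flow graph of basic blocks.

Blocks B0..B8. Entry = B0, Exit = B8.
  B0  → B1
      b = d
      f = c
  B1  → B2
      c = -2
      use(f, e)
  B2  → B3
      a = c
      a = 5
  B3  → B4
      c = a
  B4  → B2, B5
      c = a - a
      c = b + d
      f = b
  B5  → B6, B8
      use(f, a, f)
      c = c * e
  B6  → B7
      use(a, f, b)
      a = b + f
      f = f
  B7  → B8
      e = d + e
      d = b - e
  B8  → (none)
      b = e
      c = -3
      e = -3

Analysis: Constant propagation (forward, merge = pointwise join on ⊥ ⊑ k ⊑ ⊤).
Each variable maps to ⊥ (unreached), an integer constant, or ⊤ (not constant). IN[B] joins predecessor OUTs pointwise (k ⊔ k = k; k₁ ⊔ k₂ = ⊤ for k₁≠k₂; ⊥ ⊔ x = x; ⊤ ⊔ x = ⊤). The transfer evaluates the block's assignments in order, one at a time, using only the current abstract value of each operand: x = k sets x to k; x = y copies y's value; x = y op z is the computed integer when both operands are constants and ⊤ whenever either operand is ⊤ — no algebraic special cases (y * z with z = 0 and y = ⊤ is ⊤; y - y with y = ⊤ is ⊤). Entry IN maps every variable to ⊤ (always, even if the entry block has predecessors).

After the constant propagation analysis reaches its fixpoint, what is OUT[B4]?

Answer: {a: 5, b: ⊤, c: ⊤, d: ⊤, e: ⊤, f: ⊤}

Working:
Per-block solution:
  B0:   IN=(all ⊤)   OUT=(all ⊤)
  B1:   IN=(all ⊤)   OUT={c:-2; rest ⊤}
  B2:   IN=(all ⊤)   OUT={a:5; rest ⊤}
  B3:   IN={a:5; rest ⊤}   OUT={a:5, c:5; rest ⊤}
  B4:   IN={a:5, c:5; rest ⊤}   OUT={a:5; rest ⊤}
  B5:   IN={a:5; rest ⊤}   OUT={a:5; rest ⊤}
  B6:   IN={a:5; rest ⊤}   OUT=(all ⊤)
  B7:   IN=(all ⊤)   OUT=(all ⊤)
  B8:   IN=(all ⊤)   OUT={c:-3, e:-3; rest ⊤}

Merge at B4: IN[B4] = OUT[B3] = {a: 5, b: ⊤, c: 5, d: ⊤, e: ⊤, f: ⊤}
Applying B4's transfer function to that IN value gives OUT[B4] (row B4 above).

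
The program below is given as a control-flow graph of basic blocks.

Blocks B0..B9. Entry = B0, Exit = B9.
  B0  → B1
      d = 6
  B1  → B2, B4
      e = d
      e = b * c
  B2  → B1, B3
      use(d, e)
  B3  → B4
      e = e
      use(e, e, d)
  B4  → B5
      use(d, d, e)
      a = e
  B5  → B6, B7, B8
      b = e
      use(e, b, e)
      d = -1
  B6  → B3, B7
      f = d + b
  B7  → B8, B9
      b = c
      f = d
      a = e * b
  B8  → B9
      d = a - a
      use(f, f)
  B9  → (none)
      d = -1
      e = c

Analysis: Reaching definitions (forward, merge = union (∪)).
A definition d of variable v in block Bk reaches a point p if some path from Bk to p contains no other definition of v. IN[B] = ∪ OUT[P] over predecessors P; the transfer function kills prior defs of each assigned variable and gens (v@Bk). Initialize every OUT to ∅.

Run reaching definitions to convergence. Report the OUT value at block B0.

Answer: {d@B0}

Working:
Fixpoint table:
  B0:   IN={}   OUT={d@B0}
  B1:   IN={d@B0, e@B1}   OUT={d@B0, e@B1}
  B2:   IN={d@B0, e@B1}   OUT={d@B0, e@B1}
  B3:   IN={a@B4, b@B5, d@B0, d@B5, e@B1, e@B3, f@B6}   OUT={a@B4, b@B5, d@B0, d@B5, e@B3, f@B6}
  B4:   IN={a@B4, b@B5, d@B0, d@B5, e@B1, e@B3, f@B6}   OUT={a@B4, b@B5, d@B0, d@B5, e@B1, e@B3, f@B6}
  B5:   IN={a@B4, b@B5, d@B0, d@B5, e@B1, e@B3, f@B6}   OUT={a@B4, b@B5, d@B5, e@B1, e@B3, f@B6}
  B6:   IN={a@B4, b@B5, d@B5, e@B1, e@B3, f@B6}   OUT={a@B4, b@B5, d@B5, e@B1, e@B3, f@B6}
  B7:   IN={a@B4, b@B5, d@B5, e@B1, e@B3, f@B6}   OUT={a@B7, b@B7, d@B5, e@B1, e@B3, f@B7}
  B8:   IN={a@B4, a@B7, b@B5, b@B7, d@B5, e@B1, e@B3, f@B6, f@B7}   OUT={a@B4, a@B7, b@B5, b@B7, d@B8, e@B1, e@B3, f@B6, f@B7}
  B9:   IN={a@B4, a@B7, b@B5, b@B7, d@B5, d@B8, e@B1, e@B3, f@B6, f@B7}   OUT={a@B4, a@B7, b@B5, b@B7, d@B9, e@B9, f@B6, f@B7}

B0 is the boundary node: IN[B0] = {}
Applying B0's transfer function to that IN value gives OUT[B0] (row B0 above).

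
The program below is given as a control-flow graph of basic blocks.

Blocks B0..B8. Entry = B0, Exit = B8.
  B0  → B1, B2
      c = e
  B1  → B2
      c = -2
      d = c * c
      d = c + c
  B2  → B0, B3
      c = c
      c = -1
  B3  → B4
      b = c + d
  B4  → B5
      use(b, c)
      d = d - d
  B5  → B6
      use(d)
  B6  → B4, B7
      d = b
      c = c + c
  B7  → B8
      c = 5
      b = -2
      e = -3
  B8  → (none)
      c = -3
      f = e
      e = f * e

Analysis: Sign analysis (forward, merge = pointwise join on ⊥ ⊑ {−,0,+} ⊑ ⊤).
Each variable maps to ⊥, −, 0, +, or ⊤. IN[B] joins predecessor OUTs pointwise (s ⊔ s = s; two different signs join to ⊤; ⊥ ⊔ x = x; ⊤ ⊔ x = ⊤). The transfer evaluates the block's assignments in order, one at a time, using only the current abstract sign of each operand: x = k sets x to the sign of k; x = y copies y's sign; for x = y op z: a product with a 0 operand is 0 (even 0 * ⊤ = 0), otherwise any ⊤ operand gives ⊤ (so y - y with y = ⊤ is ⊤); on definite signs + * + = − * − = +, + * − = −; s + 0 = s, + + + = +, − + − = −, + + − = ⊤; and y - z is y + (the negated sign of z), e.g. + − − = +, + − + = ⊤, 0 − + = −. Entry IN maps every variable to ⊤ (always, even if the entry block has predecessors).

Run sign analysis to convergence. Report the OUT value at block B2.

Fixpoint table:
  B0:  IN=(all ⊤)  OUT=(all ⊤)
  B1:  IN=(all ⊤)  OUT={c:-, d:-; rest ⊤}
  B2:  IN=(all ⊤)  OUT={c:-; rest ⊤}
  B3:  IN={c:-; rest ⊤}  OUT={c:-; rest ⊤}
  B4:  IN={c:-; rest ⊤}  OUT={c:-; rest ⊤}
  B5:  IN={c:-; rest ⊤}  OUT={c:-; rest ⊤}
  B6:  IN={c:-; rest ⊤}  OUT={c:-; rest ⊤}
  B7:  IN={c:-; rest ⊤}  OUT={b:-, c:+, e:-; rest ⊤}
  B8:  IN={b:-, c:+, e:-; rest ⊤}  OUT={b:-, c:-, e:+, f:-; rest ⊤}

Merge at B2: IN[B2] = OUT[B0] ⊔ OUT[B1] = {a: ⊤, b: ⊤, c: ⊤, d: ⊤, e: ⊤, f: ⊤}
Applying B2's transfer function to that IN value gives OUT[B2] (row B2 above).

Answer: {a: ⊤, b: ⊤, c: -, d: ⊤, e: ⊤, f: ⊤}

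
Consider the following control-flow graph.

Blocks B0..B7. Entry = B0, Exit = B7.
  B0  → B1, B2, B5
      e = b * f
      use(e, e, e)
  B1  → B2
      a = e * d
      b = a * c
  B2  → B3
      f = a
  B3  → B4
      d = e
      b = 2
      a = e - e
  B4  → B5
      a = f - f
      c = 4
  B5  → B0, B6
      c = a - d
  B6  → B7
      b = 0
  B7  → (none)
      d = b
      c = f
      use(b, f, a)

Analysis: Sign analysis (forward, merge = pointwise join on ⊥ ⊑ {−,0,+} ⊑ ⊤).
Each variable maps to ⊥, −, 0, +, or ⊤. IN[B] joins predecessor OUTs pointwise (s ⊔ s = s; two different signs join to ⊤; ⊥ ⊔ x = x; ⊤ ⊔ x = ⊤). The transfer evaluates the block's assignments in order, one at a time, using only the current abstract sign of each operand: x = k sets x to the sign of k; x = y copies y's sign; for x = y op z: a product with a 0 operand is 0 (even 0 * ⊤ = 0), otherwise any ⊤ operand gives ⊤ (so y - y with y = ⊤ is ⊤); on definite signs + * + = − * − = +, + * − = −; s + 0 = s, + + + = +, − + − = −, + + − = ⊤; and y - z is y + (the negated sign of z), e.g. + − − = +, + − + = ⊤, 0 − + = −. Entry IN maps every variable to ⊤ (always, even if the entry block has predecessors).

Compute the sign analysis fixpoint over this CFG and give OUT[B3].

Converged values:
  B0:   IN=(all ⊤)   OUT=(all ⊤)
  B1:   IN=(all ⊤)   OUT=(all ⊤)
  B2:   IN=(all ⊤)   OUT=(all ⊤)
  B3:   IN=(all ⊤)   OUT={b:+; rest ⊤}
  B4:   IN={b:+; rest ⊤}   OUT={b:+, c:+; rest ⊤}
  B5:   IN=(all ⊤)   OUT=(all ⊤)
  B6:   IN=(all ⊤)   OUT={b:0; rest ⊤}
  B7:   IN={b:0; rest ⊤}   OUT={b:0, d:0; rest ⊤}

Merge at B3: IN[B3] = OUT[B2] = {a: ⊤, b: ⊤, c: ⊤, d: ⊤, e: ⊤, f: ⊤}
Applying B3's transfer function to that IN value gives OUT[B3] (row B3 above).

Answer: {a: ⊤, b: +, c: ⊤, d: ⊤, e: ⊤, f: ⊤}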